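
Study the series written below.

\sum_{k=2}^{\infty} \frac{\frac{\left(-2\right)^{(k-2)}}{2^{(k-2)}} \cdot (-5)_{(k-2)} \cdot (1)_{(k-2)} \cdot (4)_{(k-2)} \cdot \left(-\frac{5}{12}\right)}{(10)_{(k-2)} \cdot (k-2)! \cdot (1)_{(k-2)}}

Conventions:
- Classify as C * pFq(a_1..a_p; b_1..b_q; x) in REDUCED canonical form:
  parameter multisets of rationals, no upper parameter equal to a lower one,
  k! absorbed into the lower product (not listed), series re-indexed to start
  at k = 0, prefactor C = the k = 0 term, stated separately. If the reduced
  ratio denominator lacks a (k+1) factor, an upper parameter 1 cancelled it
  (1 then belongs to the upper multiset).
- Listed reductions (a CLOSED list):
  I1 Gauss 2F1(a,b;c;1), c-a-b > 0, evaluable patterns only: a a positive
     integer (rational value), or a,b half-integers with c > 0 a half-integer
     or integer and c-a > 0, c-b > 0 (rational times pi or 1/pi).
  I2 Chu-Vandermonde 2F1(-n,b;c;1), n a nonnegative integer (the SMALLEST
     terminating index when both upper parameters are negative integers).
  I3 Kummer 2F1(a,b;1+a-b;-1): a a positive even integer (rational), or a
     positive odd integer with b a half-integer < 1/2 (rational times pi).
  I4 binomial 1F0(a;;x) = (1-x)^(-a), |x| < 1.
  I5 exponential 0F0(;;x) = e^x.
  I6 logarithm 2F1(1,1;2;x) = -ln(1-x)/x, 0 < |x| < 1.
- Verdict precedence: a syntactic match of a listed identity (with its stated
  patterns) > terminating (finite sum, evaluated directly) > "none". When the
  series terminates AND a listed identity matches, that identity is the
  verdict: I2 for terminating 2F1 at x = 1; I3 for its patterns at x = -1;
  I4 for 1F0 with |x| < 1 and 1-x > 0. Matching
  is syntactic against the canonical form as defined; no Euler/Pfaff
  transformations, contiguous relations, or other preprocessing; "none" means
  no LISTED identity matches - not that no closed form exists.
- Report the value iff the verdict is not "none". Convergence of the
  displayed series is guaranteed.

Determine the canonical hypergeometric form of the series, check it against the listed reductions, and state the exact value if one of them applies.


This is -\frac{5}{12} * 2F1(-5, 4; 10; -1) in reduced canonical form. Verdict: Kummer's theorem (I3) applies (x = -1; c = 10 equals 1+a-b for upper {-5, 4}: listed pattern). Sum: -\frac{5}{2}.

Key step: t_0 = -\frac{5}{12} here, and the parameter 1 appears in both the upper and lower lists and cancels.
Adjacent-term ratio: r(k) = -1 * (k-5) (k+4) / [(k+10) (k+1)] - poly over poly, x = -1 from leading terms; C = -\frac{5}{12} at k = 0.


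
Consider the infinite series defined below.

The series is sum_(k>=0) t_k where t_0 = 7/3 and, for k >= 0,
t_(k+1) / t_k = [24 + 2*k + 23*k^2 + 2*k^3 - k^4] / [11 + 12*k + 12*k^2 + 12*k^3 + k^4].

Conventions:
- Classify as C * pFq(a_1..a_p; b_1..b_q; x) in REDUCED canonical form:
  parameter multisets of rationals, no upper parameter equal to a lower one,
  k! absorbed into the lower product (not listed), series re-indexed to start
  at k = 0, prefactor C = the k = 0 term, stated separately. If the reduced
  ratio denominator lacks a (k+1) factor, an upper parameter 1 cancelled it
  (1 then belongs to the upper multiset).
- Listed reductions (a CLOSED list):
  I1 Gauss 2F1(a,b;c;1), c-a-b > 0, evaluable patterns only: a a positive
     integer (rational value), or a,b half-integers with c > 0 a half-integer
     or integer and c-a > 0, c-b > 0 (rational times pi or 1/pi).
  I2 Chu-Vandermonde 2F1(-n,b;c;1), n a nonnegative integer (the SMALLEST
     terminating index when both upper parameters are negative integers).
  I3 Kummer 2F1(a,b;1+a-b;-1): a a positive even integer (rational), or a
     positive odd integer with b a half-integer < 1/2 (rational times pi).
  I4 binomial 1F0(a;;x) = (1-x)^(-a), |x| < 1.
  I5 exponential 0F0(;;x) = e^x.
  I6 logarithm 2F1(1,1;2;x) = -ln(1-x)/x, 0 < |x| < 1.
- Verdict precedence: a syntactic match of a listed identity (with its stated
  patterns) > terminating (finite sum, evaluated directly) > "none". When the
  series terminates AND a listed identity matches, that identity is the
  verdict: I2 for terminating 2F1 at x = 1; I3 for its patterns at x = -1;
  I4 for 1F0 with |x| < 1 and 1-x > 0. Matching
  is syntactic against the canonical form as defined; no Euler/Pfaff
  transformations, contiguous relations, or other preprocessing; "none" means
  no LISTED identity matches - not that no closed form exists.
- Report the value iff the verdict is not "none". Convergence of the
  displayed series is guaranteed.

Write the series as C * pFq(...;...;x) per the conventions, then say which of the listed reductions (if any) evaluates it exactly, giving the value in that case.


Key step: with t_0 = 7/3, roots of the ratio polynomials (C = 7/3) are the negated parameters.
Adjacent-term ratio: r(k) = (-1) * (k-6) (k+4) / [(k+11) (k+1)] - rational in k, leading ratio (-1); with t_0 = 7/3, classification follows.

x = -1 here; the reduced form reads 2F1, upper {-6, 4}, lower {11}, C = 7/3. Verdict: Kummer's theorem (I3) matches (x = -1; c = 11 equals 1+a-b for upper {-6, 4}: listed pattern). Exact value: 35/2.


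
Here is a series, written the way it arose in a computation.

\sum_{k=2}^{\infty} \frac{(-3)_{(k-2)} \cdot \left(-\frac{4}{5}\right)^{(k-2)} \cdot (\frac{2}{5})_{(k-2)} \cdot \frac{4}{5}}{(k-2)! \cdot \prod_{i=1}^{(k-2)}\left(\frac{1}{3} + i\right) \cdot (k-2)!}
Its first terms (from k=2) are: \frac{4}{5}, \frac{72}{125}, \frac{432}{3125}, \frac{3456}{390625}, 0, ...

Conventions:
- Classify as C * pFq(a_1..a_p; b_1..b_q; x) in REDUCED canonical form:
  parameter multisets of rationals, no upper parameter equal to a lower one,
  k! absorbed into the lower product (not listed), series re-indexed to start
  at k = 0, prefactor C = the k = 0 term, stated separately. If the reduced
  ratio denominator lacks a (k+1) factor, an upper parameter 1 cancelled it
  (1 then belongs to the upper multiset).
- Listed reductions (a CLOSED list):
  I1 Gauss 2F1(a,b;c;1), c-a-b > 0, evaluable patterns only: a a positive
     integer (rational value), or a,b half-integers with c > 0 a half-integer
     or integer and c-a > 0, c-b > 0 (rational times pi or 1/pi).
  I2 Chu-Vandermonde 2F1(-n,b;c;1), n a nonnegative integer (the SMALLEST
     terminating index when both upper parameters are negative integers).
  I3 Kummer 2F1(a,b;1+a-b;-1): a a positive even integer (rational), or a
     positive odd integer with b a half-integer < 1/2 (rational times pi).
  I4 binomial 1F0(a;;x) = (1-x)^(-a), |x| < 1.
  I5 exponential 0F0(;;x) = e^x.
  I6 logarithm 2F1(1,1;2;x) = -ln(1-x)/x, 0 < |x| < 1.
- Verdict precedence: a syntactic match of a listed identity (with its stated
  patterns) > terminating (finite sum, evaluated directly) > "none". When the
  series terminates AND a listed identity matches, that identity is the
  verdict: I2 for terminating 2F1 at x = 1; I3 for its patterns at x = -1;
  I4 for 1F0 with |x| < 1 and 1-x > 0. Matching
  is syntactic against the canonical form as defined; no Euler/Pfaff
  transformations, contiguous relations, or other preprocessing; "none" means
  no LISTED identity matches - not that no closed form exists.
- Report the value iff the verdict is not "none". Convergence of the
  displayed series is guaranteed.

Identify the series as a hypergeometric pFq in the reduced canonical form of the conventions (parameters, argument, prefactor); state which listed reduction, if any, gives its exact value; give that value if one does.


This is \frac{4}{5} * 2F2(-3, \frac{2}{5}; 1, \frac{4}{3}; -\frac{4}{5}) in reduced canonical form. Verdict: terminating (-3 upstairs). 4 nonzero terms in all; added directly. Exact value: \frac{594956}{390625}.

Key observation: from the first term \frac{4}{5}: the lower running product (C = 4/5, x = -4/5) is a rising factorial.
Ratio: r(k) = -\frac{4}{5} * (k-3) (k+\frac{2}{5}) / [(k+1) (k+\frac{4}{3}) (k+1)] - rational in k. x = -\frac{4}{5}; t_0 = \frac{4}{5}; negate the roots.


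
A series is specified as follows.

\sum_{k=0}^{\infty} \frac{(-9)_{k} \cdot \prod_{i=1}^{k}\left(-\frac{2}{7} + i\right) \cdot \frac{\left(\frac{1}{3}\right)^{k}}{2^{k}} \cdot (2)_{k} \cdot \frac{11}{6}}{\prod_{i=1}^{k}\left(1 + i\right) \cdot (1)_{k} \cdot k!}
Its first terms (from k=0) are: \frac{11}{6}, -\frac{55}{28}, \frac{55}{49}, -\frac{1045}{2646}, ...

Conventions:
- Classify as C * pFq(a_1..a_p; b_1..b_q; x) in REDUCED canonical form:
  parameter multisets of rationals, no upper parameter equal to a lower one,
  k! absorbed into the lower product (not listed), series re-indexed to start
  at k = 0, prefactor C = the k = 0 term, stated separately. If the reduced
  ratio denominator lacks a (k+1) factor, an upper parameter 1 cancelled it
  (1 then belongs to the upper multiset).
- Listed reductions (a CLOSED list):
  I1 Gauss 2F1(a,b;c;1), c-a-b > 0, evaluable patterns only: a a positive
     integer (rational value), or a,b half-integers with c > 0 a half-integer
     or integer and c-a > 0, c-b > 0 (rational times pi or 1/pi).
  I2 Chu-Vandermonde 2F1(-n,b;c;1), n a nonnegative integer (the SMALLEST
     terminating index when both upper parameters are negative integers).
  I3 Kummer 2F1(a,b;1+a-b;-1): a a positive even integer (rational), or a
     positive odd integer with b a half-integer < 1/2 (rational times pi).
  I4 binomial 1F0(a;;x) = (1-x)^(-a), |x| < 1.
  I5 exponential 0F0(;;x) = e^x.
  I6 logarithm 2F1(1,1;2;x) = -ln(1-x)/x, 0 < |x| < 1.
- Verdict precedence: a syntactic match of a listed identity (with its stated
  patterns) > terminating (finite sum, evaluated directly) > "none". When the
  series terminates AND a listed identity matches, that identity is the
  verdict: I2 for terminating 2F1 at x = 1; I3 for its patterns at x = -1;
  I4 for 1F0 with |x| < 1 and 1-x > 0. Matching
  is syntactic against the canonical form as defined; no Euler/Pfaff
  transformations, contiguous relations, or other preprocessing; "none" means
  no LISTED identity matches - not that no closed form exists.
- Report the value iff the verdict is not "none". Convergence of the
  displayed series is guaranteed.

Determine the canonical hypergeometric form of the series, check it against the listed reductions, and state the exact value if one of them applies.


Key observation: t_0 = \frac{11}{6} here, and the running product (C = 11/6) telescopes to a rising factorial.
Consecutive-term ratio: r(k) = \frac{1}{6} * (k-9) (k+\frac{5}{7}) / [(k+1) (k+1)] - rational in k. x = \frac{1}{6}; t_0 = \frac{11}{6}; negate the roots.

Reduced: x = \frac{1}{6}, 2F1, upper = {-9, \frac{5}{7}}, lower = {1}, C = \frac{11}{6}. Verdict: terminating. (-9)_k vanishes past k = 9, leaving a 10-term sum, computed directly. Value: \frac{3844521985101809}{5693399373892608}.


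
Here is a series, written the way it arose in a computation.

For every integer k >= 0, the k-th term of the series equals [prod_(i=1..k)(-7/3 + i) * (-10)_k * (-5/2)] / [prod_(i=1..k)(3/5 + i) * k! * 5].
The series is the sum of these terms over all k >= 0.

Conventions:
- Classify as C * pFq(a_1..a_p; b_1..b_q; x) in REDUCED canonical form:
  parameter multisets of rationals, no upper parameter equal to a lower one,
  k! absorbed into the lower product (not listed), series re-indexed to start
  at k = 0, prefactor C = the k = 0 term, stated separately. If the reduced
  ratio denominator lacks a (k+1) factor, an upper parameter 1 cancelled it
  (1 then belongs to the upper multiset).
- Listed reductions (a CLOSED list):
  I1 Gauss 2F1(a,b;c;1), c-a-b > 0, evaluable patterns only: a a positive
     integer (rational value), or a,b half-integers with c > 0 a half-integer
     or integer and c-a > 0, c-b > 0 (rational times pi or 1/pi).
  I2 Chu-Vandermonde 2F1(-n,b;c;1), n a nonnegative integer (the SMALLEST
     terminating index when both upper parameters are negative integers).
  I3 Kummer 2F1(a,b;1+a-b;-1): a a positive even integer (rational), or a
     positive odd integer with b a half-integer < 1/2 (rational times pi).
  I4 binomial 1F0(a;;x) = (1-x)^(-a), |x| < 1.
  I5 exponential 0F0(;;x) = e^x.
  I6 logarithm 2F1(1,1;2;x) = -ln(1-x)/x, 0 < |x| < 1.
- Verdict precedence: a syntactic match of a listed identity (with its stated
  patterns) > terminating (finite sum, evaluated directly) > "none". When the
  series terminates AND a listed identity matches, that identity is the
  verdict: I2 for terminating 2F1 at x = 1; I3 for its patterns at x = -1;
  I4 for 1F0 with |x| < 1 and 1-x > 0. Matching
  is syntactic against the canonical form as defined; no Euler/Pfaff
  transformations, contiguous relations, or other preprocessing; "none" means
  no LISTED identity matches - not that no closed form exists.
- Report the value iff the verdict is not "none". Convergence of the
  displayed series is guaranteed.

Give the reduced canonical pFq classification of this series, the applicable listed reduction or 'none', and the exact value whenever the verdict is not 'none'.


This is -1/2 * 2F1(-10, -4/3; 8/5; 1) in reduced canonical form. Verdict: the Chu-Vandermonde identity I2 fires (terminating 2F1 at x = 1 with n = 10, b = -4/3, c = 8/5). Sum: -241986212717323/38107750683096.

First insight: x = 1 and the constant factors (C = -1/2, x = 1) combine into one prefactor.
Adjacent-term ratio: r(k) = 1 * (k-10) (k-4/3) / [(k+8/5) (k+1)] - rational in k. x = 1; t_0 = -1/2; negate the roots.


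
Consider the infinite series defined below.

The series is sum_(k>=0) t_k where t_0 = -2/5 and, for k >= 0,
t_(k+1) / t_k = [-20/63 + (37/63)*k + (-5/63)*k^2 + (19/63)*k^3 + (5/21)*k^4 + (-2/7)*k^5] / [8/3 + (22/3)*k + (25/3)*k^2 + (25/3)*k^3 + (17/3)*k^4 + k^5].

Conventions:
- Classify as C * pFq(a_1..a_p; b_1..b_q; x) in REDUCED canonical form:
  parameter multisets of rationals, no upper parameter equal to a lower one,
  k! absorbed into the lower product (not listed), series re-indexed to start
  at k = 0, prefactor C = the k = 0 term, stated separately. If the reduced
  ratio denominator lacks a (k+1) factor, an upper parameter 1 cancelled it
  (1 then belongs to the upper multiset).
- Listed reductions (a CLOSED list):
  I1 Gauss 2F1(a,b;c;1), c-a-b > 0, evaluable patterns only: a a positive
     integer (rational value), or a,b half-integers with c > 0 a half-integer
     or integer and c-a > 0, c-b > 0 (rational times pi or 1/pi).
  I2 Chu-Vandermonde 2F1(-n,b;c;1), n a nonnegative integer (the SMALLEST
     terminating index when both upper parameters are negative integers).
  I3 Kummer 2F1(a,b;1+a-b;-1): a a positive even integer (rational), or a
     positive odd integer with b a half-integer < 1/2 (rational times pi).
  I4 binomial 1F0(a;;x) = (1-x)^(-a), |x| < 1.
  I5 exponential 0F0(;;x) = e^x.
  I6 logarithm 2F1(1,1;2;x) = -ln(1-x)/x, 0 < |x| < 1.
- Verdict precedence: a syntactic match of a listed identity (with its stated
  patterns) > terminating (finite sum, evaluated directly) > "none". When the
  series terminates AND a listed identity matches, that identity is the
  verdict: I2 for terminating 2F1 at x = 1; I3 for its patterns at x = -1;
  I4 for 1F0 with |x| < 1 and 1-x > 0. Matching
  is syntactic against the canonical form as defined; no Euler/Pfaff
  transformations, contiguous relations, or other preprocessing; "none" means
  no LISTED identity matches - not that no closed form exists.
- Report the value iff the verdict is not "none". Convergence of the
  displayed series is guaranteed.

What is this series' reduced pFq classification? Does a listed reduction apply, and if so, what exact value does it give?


Classification (C = -2/5): 3F2 with upper {-5/3, -1/2, 4/3}, lower {2/3, 4}, argument x = -2/7. Verdict: none - this 3F2 at x = -2/7 matches no listed pattern, and upper {-5/3, -1/2, 4/3} holds no stopper.

Structural cue: t_0 being -2/5, factor the ratio over Q (prefactor -2/5): negated roots = parameters.
Term ratio: r(k) = (-2/7) * (k-5/3) (k-1/2) (k+4/3) / [(k+2/3) (k+4) (k+1)] - rational; roots negated = parameters, x = (-2/7), C = -2/5.


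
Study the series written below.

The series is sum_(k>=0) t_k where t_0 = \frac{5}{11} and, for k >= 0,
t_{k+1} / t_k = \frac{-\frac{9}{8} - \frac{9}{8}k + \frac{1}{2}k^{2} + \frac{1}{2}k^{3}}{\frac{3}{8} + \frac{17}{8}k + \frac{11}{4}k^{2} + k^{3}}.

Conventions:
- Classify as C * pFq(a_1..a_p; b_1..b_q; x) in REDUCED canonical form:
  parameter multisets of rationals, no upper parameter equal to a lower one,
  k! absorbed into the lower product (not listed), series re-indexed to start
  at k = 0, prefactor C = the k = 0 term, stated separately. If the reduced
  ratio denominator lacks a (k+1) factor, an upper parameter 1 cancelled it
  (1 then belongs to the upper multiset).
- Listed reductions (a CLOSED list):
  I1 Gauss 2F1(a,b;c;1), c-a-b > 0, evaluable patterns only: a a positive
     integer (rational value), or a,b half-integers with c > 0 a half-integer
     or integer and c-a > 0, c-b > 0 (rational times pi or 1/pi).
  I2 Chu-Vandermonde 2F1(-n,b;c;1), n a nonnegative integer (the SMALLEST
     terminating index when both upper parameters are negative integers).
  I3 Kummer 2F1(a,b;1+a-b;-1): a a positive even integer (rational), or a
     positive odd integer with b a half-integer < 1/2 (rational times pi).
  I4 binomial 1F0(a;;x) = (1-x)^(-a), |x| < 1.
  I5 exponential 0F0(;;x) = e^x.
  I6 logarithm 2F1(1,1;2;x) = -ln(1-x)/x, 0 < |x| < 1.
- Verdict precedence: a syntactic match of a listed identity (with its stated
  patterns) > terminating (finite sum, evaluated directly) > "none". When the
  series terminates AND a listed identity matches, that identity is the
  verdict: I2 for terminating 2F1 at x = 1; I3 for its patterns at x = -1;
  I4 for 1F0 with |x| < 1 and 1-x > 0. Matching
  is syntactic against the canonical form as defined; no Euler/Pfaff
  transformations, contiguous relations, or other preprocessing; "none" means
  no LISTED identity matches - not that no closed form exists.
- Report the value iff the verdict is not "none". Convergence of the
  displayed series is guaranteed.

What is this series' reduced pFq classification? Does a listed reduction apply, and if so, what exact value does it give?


Key observation: with t_0 = \frac{5}{11}, cancel k + 3/2 from the displayed ratio first; then C = 5/11.
Ratio: r(k) = \frac{1}{2} * (k-\frac{3}{2}) (k+1) / [(k+\frac{1}{4}) (k+1)] - rational in k. x = \frac{1}{2}; t_0 = \frac{5}{11}; negate the roots.

Prefactor \frac{5}{11}, argument \frac{1}{2}: 2F1 with upper {-\frac{3}{2}, 1} over lower {\frac{1}{4}}. Verdict: no listed reduction: x = \frac{1}{2} and upper {-\frac{3}{2}, 1} fail every I1-I6 pattern.


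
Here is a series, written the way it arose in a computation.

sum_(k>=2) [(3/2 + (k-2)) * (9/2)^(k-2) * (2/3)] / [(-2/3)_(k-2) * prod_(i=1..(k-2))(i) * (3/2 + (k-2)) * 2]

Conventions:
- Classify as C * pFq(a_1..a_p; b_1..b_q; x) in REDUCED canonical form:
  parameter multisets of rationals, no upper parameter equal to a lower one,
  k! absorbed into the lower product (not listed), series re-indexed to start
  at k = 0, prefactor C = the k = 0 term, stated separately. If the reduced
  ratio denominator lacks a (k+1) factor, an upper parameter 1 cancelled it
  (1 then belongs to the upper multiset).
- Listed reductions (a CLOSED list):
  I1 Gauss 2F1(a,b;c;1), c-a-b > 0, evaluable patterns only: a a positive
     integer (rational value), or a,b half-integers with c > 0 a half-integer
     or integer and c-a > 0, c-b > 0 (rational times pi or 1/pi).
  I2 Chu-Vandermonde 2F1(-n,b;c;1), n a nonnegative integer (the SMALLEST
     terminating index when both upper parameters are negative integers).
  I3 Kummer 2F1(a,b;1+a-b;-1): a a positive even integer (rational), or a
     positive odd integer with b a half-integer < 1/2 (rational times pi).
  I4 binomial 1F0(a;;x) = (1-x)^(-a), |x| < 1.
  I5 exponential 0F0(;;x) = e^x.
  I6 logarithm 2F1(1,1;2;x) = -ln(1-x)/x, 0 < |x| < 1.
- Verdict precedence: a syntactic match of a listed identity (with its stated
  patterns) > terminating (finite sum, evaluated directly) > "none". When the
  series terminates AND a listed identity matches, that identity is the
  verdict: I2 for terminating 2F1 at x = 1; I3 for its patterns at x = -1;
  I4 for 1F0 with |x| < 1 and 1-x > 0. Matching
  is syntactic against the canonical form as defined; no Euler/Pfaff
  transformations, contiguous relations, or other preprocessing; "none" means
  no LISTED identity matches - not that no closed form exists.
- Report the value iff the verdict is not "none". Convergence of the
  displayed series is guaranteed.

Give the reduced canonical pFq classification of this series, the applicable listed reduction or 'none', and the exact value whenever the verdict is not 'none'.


At argument 9/2: a 0F1 with upper {-}, lower {-2/3}, scaled by C = 1/3. Verdict: none. A 0F1 with upper {-} fits none of I1-I6 at x = 9/2; the sum runs forever.

Key observation: x = (9/2) and the constant factors (C = 1/3, x = 9/2) combine into one prefactor.
Step ratio: r(k) = (9/2) * 1 / [(k-2/3) (k+1)] - rational in k, leading ratio (9/2); with t_0 = 1/3, classification follows.


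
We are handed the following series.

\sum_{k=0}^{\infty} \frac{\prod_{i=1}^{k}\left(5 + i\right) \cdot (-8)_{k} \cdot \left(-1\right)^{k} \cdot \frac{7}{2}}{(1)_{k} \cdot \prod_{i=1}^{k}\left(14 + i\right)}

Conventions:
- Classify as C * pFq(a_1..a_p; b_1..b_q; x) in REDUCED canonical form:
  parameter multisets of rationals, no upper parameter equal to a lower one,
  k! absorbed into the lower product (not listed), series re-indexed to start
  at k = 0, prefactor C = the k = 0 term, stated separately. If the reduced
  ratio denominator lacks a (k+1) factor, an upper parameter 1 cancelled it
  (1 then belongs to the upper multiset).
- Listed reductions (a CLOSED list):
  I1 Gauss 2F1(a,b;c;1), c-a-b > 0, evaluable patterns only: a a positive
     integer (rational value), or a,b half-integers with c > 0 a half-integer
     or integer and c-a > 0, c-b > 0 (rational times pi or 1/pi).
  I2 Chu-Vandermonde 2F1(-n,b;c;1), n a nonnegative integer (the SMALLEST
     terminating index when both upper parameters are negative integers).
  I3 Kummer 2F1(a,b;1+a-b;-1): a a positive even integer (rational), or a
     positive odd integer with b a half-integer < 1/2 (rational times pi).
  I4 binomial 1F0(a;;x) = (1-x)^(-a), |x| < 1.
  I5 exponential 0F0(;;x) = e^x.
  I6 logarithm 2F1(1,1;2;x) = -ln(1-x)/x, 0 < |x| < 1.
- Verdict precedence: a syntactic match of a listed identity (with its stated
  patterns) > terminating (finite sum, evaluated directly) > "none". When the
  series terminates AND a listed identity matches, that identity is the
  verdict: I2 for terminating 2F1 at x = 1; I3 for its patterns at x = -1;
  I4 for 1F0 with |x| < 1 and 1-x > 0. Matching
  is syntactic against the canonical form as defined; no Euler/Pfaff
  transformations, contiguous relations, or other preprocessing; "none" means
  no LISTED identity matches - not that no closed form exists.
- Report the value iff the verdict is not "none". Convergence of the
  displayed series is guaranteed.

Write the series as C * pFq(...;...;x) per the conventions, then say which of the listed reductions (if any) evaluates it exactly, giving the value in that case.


First insight: t_0 being \frac{7}{2}, the lower running product (C = 7/2) is a rising factorial.
Ratio: r(k) = -1 * (k-8) (k+6) / [(k+15) (k+1)] - poly over poly, x = -1 from leading terms; C = \frac{7}{2} at k = 0.

Classification (C = \frac{7}{2}): 2F1 with upper {-8, 6}, lower {15}, argument x = -1. Verdict: the Kummer evaluation I3 applies (x = -1; c = 15 equals 1+a-b for upper {-8, 6}: listed pattern). Value: \frac{637}{10}.


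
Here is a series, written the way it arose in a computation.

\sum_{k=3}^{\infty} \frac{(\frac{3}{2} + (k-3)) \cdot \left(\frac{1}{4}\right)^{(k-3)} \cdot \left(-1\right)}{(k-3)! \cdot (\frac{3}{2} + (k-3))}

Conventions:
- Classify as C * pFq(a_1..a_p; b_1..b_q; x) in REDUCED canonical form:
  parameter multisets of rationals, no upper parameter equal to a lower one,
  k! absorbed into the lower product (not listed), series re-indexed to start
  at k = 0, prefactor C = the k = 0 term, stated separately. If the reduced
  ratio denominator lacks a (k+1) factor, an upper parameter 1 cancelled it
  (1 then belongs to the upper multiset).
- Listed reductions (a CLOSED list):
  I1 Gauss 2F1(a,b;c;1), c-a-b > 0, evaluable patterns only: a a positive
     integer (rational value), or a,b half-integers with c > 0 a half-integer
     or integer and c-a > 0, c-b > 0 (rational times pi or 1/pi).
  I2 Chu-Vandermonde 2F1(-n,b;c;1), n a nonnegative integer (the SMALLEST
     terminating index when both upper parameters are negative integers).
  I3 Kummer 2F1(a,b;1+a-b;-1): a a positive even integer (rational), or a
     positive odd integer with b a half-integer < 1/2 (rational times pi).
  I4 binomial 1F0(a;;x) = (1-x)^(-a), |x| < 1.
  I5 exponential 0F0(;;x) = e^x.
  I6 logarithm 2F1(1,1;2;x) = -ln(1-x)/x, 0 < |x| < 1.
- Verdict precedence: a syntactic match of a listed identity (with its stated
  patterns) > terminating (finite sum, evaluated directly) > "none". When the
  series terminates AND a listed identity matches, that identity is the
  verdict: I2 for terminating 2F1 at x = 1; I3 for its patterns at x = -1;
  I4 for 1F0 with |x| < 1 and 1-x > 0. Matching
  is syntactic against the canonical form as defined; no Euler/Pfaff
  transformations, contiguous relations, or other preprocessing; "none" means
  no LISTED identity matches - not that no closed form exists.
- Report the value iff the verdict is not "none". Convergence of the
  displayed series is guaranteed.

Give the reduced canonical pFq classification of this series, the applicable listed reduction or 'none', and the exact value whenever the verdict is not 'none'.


Reduced: x = \frac{1}{4}, 0F0, upper = {-}, lower = {-}, C = -1. Verdict: this is the exponential series (I5) (the 0F0 exponential series at x = \frac{1}{4}). Exact value: \left(-1\right) \cdot e^{\frac{1}{4}}.

Structural cue: x = \frac{1}{4} and striking the common factor k + 3/2 reduces the term (C = -1, x = 1/4).
Ratio: r(k) = \frac{1}{4} * 1 / [(k+1)] ; factor over Q: parameters, x = \frac{1}{4}, and C = -1.


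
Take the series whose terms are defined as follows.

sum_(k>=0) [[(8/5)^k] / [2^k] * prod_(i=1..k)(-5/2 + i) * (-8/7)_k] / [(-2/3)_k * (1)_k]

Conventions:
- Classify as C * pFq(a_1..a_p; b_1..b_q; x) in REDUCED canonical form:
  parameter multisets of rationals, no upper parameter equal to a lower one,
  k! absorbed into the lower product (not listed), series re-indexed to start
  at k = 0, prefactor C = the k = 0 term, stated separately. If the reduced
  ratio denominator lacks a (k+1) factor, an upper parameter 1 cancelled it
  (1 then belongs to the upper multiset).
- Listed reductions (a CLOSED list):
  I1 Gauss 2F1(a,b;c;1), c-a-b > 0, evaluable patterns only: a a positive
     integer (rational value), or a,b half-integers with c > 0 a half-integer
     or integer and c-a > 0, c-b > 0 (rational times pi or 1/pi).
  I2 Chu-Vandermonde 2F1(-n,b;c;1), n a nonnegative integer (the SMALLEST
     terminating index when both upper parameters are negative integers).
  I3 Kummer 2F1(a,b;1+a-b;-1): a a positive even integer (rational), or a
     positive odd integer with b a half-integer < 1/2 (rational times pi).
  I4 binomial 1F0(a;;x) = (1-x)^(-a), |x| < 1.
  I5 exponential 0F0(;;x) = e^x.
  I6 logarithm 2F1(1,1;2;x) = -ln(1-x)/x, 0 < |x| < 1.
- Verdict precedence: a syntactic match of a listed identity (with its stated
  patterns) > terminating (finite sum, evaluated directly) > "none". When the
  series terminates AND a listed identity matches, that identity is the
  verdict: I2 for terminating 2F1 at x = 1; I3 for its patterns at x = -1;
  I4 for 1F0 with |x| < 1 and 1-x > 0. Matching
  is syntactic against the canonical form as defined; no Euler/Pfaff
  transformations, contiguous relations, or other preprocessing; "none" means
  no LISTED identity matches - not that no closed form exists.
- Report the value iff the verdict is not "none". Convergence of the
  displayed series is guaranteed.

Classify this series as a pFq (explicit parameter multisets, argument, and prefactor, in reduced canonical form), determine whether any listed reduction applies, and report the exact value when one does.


Key step: x = (4/5) and the two k-th powers (C = 1) combine into one argument.
Adjacent-term ratio: r(k) = (4/5) * (k-3/2) (k-8/7) / [(k-2/3) (k+1)] - rational; roots negated = parameters, x = (4/5), C = 1.

With C = 1: the canonical form is 2F1(-3/2, -8/7; -2/3; 4/5). Verdict: none (x = 4/5): each listed identity misses the multisets {-3/2, -8/7} ; {-2/3}.


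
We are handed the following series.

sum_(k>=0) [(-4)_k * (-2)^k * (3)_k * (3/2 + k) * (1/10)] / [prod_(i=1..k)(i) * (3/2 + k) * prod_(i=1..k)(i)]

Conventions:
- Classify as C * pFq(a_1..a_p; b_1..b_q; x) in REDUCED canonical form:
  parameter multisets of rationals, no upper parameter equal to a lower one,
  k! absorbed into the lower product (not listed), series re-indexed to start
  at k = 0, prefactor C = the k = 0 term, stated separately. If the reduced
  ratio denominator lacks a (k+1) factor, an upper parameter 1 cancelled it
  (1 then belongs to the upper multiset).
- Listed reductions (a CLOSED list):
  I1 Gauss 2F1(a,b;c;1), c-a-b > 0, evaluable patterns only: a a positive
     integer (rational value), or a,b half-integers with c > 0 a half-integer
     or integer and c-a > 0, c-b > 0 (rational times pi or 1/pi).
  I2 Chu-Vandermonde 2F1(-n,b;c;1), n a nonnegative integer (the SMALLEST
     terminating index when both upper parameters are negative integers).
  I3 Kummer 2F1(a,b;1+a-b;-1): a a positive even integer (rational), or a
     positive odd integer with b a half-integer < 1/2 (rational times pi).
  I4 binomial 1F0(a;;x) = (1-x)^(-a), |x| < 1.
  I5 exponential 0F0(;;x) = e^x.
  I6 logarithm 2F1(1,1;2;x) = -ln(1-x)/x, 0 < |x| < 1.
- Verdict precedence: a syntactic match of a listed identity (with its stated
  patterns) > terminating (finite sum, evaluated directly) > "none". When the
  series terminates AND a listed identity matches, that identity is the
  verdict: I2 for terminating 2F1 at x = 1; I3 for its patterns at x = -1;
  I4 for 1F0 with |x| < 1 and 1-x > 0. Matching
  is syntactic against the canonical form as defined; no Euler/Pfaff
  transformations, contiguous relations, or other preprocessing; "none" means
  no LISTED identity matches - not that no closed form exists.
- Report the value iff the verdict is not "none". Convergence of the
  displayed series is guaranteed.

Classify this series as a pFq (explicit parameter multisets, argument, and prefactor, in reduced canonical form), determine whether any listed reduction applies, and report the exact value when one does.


Reduced: x = -2, 2F1, upper = {-4, 3}, lower = {1}, C = 1/10. Verdict: terminating - upper -4 stops the sum at k = 4; the 5 terms are added exactly. Exact value: 729/10.

Key step: with t_0 = 1/10, the lower running product (C = 1/10) is a rising factorial.
Consecutive-term ratio: r(k) = (-2) * (k-4) (k+3) / [(k+1) (k+1)] - rational in k. x = (-2); t_0 = 1/10; negate the roots.


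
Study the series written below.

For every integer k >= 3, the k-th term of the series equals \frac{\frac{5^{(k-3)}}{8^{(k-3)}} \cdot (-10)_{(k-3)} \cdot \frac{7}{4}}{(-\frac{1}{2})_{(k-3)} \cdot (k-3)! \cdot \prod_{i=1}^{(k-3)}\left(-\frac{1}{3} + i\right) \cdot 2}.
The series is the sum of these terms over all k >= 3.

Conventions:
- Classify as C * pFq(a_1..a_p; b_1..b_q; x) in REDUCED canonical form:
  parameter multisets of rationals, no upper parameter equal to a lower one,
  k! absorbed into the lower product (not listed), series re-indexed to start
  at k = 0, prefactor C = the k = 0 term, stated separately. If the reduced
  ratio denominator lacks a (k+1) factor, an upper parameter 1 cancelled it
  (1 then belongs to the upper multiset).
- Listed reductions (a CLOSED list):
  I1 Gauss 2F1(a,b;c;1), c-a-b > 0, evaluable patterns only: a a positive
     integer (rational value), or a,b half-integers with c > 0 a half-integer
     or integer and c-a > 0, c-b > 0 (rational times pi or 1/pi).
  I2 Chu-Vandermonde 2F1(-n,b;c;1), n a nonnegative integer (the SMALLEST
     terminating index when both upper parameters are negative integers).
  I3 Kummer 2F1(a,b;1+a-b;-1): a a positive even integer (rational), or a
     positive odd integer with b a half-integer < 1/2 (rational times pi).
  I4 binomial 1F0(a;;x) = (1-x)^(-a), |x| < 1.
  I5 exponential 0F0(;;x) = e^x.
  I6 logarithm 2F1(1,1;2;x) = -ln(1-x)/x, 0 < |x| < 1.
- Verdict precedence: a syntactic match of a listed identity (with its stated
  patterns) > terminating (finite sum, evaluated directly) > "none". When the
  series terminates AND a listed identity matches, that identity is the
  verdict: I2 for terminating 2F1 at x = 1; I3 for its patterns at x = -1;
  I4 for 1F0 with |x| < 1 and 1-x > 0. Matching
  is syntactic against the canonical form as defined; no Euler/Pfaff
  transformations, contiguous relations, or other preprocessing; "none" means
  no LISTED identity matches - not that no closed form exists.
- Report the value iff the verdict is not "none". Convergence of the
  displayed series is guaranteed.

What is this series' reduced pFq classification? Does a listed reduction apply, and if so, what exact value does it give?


The series (x = \frac{5}{8}) is 1F2: upper {-10}, lower {-\frac{1}{2}, \frac{2}{3}}, prefactor \frac{7}{8}. Verdict: terminating - upper -10 stops the sum at k = 10; the 11 terms are added exactly. Hence: -\frac{1045701182469987701897}{59254816453670469632}.

Key step: x = \frac{5}{8} and the two geometric factors (prefactor 7/8) combine into one argument.
Term ratio: r(k) = \frac{5}{8} * (k-10) / [(k-\frac{1}{2}) (k+\frac{2}{3}) (k+1)] - rational in k. x = \frac{5}{8}; t_0 = \frac{7}{8}; negate the roots.


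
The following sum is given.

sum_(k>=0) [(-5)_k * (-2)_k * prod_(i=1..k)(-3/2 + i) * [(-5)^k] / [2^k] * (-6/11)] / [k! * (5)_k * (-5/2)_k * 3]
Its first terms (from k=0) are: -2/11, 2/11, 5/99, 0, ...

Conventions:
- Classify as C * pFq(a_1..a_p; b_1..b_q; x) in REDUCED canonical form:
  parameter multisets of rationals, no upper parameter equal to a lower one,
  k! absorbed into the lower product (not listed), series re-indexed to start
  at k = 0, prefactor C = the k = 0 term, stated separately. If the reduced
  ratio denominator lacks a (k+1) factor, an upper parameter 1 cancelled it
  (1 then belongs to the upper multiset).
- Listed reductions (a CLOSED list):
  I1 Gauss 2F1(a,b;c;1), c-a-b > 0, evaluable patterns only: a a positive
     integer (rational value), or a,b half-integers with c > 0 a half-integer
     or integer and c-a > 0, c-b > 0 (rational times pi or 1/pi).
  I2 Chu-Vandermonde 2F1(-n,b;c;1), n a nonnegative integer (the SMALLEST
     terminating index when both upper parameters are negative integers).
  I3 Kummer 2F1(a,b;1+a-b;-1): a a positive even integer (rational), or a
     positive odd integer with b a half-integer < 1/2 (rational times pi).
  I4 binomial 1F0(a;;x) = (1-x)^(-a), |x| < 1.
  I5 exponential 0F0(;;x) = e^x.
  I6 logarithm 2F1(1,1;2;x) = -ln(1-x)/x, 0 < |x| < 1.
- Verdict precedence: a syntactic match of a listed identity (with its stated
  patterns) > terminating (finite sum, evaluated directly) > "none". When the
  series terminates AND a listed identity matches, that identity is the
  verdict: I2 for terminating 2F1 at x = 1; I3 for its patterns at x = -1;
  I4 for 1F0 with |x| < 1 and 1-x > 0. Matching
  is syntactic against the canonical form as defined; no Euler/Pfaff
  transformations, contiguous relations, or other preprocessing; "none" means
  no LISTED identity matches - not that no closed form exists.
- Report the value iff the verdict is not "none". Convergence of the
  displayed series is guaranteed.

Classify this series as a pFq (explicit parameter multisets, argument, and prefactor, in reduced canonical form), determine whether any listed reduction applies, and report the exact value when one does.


Classification (C = -2/11): 3F2 with upper {-5, -2, -1/2}, lower {-5/2, 5}, argument x = -5/2. Verdict: terminating at k = 2: the factor (-2)_k kills every later term; summing the 3 survivors is exact. Exact value: 5/99.

First insight: from the first term -2/11: the running product (C = -2/11, x = -5/2) telescopes to a rising factorial.
Term ratio: r(k) = (-5/2) * (k-5) (k-2) (k-1/2) / [(k-5/2) (k+5) (k+1)] - rational in k. x = (-5/2); t_0 = -2/11; negate the roots.


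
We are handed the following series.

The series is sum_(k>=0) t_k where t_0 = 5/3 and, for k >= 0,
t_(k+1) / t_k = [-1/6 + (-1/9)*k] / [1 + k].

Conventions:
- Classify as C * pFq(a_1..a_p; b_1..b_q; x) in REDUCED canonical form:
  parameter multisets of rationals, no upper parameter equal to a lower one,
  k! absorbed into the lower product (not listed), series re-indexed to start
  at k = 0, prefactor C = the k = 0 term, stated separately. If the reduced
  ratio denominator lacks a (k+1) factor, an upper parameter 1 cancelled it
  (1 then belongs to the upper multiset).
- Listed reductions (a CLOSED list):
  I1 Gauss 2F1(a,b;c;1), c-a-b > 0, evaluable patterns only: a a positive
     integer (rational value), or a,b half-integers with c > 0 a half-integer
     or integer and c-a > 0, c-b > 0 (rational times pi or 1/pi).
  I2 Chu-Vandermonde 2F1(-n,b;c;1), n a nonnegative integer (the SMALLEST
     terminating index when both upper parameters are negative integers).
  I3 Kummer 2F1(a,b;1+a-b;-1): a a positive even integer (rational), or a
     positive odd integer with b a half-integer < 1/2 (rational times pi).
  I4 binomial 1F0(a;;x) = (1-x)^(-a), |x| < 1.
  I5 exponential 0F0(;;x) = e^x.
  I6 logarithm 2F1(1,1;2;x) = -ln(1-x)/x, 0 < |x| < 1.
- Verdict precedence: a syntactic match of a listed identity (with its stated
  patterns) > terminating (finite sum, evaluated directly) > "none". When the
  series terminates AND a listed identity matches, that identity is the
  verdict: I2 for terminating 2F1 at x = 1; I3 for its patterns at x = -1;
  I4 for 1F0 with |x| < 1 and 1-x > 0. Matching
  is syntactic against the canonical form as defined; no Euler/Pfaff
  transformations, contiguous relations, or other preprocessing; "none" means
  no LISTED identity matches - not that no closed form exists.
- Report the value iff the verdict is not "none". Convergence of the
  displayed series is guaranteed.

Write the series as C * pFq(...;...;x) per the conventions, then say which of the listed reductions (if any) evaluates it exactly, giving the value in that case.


Reduced: x = -1/9, 1F0, upper = {3/2}, lower = {-}, C = 5/3. Verdict at x = -1/9: binomial (I4) matches (the 1F0 binomial series: exponent -3/2, x = -1/9). Value: (5/3) * (10/9)^(-3/2).

The tell: with t_0 = 5/3, roots of the ratio polynomials (C = 5/3, x = -1/9) are the negated parameters.
Ratio: r(k) = (-1/9) * (k+3/2) / [(k+1)] - rational; roots negated = parameters, x = (-1/9), C = 5/3.


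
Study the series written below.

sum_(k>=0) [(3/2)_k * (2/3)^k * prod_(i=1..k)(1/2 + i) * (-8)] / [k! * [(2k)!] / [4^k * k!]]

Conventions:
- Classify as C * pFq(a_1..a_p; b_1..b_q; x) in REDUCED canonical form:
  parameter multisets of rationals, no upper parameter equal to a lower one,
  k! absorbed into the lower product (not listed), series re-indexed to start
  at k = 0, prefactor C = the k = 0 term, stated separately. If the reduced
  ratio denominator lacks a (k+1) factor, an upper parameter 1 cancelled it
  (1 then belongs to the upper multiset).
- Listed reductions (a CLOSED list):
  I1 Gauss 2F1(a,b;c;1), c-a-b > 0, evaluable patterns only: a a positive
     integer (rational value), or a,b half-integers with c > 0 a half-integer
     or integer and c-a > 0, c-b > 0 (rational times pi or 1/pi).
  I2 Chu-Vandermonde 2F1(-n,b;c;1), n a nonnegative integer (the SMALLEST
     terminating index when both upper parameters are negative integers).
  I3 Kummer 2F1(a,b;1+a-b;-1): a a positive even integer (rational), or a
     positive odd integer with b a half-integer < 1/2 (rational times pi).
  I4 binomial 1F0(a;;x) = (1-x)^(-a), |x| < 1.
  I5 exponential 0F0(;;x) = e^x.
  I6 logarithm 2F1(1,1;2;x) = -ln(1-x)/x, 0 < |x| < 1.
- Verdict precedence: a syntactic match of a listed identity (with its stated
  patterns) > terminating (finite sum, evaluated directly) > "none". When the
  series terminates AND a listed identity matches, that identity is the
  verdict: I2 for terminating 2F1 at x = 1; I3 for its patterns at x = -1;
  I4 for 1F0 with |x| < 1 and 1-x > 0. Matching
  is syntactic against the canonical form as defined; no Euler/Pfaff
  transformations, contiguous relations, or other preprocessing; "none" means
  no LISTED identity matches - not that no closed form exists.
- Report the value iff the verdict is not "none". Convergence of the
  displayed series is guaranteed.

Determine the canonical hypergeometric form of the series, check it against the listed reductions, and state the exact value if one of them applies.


Structural cue: t_0 = -8 here, and the running product (C = -8) telescopes to a rising factorial.
Step ratio: r(k) = (2/3) * (k+3/2) (k+3/2) / [(k+1/2) (k+1)] - rational; roots negated = parameters, x = (2/3), C = -8.

Classification (C = -8): 2F1 with upper {3/2, 3/2}, lower {1/2}, argument x = 2/3. Verdict: none - this 2F1 at x = 2/3 matches no listed pattern, and upper {3/2, 3/2} holds no stopper.
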